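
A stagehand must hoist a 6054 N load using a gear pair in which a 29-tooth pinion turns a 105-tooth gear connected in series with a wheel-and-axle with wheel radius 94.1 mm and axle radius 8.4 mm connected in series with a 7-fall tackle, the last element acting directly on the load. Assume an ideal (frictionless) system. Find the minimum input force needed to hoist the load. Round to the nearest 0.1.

Gear pair MA = 105/29 = 3.6207.
Wheel-and-axle MA = R/r = 94.1/8.4 = 11.202.
Block-and-tackle MA = number of supporting rope parts = 7.
Combined ideal MA = 3.6207 × 11.202 × 7 = 283.92.
Effort = load / MA = 6054 / 283.92 = 21.323 N.

21.3 N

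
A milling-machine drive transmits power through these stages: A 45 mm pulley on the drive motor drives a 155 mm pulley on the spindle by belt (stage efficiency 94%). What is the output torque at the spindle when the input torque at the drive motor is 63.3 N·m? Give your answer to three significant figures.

205 N·m

After the belt (155/45): 63.3 × 3.4444 × 0.94 = 204.95 N·m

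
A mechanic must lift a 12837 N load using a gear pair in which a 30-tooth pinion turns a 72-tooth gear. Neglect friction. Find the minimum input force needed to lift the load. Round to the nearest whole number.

5349 N

Gear pair MA = 72/30 = 2.4.
Effort = load / MA = 12837 / 2.4 = 5348.8 N.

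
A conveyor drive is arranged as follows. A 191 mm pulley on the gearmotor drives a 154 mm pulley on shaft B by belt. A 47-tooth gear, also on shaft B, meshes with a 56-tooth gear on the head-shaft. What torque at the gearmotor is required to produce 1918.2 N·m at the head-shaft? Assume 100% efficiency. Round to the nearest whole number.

Overall ratio R = 0.80628 × 1.1915 = 0.96068.
Input torque = output torque / R = 1918.2 / 0.96068 = 1996.7 N·m.

1997 N·m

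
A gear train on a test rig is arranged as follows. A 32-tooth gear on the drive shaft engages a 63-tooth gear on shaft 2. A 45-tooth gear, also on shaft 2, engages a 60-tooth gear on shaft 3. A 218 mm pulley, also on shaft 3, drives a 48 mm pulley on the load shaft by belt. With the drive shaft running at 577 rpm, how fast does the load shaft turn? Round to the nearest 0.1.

998.3 rpm

the drive shaft → shaft 2 (gear mesh, 63/32): 577 ÷ 1.9688 = 293.08 rpm
shaft 2 → shaft 3 (gear mesh, 60/45): 293.08 ÷ 1.3333 = 219.81 rpm
shaft 3 → the load shaft (belt, 48/218): 219.81 ÷ 0.22018 = 998.3 rpm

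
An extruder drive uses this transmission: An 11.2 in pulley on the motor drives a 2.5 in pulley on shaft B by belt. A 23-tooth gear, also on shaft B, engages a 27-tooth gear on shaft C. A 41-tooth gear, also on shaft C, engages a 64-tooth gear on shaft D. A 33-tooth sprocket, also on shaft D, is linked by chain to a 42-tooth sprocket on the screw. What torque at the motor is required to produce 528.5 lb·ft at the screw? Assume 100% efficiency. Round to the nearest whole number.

1015 lb·ft

Overall ratio R = 0.22321 × 1.1739 × 1.561 × 1.2727 = 0.52058.
Input torque = output torque / R = 528.5 / 0.52058 = 1015.2 lb·ft.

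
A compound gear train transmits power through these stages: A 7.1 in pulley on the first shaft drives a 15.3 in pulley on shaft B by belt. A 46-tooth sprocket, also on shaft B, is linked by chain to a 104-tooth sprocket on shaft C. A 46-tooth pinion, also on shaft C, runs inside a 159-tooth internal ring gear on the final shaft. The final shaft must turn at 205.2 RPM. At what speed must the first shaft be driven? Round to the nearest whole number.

3456 RPM

Overall ratio R = 2.1549 × 2.2609 × 3.4565 = 16.84.
Required input speed = output speed × R = 205.2 × 16.84 = 3455.6 RPM.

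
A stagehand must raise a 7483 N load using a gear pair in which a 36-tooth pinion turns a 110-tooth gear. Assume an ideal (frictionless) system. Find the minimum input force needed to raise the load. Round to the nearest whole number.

2449 N

Gear pair MA = 110/36 = 3.0556.
Effort = load / MA = 7483 / 3.0556 = 2449 N.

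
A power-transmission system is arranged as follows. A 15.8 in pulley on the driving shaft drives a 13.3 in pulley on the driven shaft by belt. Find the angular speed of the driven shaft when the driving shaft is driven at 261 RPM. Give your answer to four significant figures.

belt 13.3/15.8 = 0.84177 → 261/0.84177 = 310.06 RPM

310.1 RPM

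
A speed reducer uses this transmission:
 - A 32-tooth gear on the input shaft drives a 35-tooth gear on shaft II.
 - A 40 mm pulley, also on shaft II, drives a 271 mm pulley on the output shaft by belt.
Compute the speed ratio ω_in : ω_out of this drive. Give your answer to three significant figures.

7.41

Each stage contributes driven/driver: gear mesh 35/32 = 1.0938, belt 271/40 = 6.775.
Overall: 1.0938 × 6.775 = 7.4102.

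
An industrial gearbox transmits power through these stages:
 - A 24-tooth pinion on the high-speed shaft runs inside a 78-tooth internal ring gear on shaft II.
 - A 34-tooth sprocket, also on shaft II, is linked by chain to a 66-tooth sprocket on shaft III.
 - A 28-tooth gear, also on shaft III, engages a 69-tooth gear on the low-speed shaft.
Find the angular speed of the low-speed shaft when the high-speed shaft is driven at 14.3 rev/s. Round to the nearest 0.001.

0.920 rev/s

Internal gear: ratio = 78/24 = 3.25, so shaft II turns at 14.3 / 3.25 = 4.4 rev/s.
Chain: ratio = 66/34 = 1.9412, so shaft III turns at 4.4 / 1.9412 = 2.2667 rev/s.
Gear mesh: ratio = 69/28 = 2.4643, so the low-speed shaft turns at 2.2667 / 2.4643 = 0.91981 rev/s.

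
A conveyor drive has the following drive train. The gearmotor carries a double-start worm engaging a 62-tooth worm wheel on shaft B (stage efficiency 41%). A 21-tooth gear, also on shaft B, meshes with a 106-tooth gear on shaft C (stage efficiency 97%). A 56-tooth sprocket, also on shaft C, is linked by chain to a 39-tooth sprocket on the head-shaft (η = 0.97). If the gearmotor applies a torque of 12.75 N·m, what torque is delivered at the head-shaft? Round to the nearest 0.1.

536.0 N·m

worm 62/2 = 31 → τ = 12.75·31·0.41 = 162.05 N·m
gear mesh 106/21 = 5.0476 → τ = 162.05·5.0476·0.97 = 793.44 N·m
chain 39/56 = 0.69643 → τ = 793.44·0.69643·0.97 = 536 N·m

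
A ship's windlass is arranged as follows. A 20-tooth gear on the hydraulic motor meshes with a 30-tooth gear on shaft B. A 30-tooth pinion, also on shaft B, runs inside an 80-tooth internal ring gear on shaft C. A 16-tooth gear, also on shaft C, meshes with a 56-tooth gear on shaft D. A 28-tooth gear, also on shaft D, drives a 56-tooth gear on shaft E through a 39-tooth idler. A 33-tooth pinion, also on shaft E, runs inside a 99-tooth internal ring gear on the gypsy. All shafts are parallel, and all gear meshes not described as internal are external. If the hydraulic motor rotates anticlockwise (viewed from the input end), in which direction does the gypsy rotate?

anticlockwise

the hydraulic motor → shaft B: external mesh, 1 reversal → CW.
shaft B → shaft C: internal mesh, same direction → CW.
shaft C → shaft D: external mesh, 1 reversal → CCW.
shaft D → shaft E: driver → idler → driven is 2 external meshes, 2 reversals → CCW.
shaft E → the gypsy: internal mesh, same direction → CCW.
4 reversals in total — an even number — so the gypsy turns the same way as the hydraulic motor.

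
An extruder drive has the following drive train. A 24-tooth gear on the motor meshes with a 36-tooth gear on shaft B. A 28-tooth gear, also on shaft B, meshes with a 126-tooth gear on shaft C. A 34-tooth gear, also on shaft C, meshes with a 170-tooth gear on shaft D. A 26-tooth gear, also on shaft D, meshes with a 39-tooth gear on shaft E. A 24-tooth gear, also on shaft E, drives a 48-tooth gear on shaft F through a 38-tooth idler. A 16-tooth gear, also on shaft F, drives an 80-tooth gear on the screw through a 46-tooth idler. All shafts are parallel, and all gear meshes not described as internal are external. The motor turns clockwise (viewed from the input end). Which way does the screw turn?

clockwise

the motor → shaft B: external mesh, 1 reversal → CCW.
shaft B → shaft C: external mesh, 1 reversal → CW.
shaft C → shaft D: external mesh, 1 reversal → CCW.
shaft D → shaft E: external mesh, 1 reversal → CW.
shaft E → shaft F: driver → idler → driven is 2 external meshes, 2 reversals → CW.
shaft F → the screw: driver → idler → driven is 2 external meshes, 2 reversals → CW.
8 reversals in total — an even number — so the screw turns the same way as the motor.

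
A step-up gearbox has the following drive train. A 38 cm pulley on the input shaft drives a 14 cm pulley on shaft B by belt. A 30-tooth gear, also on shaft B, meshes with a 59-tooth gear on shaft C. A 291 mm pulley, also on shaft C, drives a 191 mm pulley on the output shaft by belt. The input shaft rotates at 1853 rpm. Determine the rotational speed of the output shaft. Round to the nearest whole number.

belt 14/38 = 0.36842 → 1853/0.36842 = 5029.6 rpm
gear mesh 59/30 = 1.9667 → 5029.6/1.9667 = 2557.4 rpm
belt 191/291 = 0.65636 → 2557.4/0.65636 = 3896.4 rpm

3896 rpm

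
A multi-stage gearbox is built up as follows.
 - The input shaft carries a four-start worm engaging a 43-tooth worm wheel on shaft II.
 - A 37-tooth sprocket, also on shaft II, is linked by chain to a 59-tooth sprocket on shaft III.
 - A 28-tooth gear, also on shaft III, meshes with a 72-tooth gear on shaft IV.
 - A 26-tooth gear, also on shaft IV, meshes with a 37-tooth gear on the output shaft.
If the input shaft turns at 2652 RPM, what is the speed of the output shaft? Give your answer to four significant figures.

42.28 RPM

worm 43/4 = 10.75 → 2652/10.75 = 246.7 RPM
chain 59/37 = 1.5946 → 246.7/1.5946 = 154.71 RPM
gear mesh 72/28 = 2.5714 → 154.71/2.5714 = 60.164 RPM
gear mesh 37/26 = 1.4231 → 60.164/1.4231 = 42.278 RPM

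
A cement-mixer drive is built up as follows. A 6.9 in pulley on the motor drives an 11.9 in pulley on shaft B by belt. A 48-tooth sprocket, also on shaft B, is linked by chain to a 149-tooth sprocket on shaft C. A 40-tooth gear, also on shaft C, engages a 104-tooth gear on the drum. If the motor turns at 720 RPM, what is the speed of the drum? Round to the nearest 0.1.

belt 11.9/6.9 = 1.7246 → 720/1.7246 = 417.48 RPM
chain 149/48 = 3.1042 → 417.48/3.1042 = 134.49 RPM
gear mesh 104/40 = 2.6 → 134.49/2.6 = 51.727 RPM

51.7 RPM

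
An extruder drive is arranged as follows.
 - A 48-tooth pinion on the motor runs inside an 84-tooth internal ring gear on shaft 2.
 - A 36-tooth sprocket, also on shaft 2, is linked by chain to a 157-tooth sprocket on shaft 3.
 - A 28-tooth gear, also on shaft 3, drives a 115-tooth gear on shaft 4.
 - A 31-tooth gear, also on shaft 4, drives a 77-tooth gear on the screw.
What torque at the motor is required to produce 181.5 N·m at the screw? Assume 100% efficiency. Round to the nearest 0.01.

2.33 N·m

Overall ratio R = 1.75 × 4.3611 × 4.1071 × 2.4839 = 77.858.
Input torque = output torque / R = 181.5 / 77.858 = 2.3312 N·m.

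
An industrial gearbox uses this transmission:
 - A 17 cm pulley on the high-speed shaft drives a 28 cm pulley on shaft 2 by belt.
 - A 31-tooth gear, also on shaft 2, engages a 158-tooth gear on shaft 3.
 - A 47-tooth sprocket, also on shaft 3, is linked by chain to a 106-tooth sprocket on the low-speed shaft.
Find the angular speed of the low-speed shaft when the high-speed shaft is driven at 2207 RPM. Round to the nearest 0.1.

Belt: ratio = 28/17 = 1.6471, so shaft 2 turns at 2207 / 1.6471 = 1340 RPM.
Gear mesh: ratio = 158/31 = 5.0968, so shaft 3 turns at 1340 / 5.0968 = 262.9 RPM.
Chain: ratio = 106/47 = 2.2553, so the low-speed shaft turns at 262.9 / 2.2553 = 116.57 RPM.

116.6 RPM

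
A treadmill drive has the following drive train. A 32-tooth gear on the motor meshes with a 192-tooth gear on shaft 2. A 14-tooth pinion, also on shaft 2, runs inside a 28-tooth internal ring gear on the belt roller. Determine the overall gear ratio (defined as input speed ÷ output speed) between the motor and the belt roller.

12

Each stage contributes driven/driver: gear mesh 192/32 = 6, internal gear 28/14 = 2.
Overall: 6 × 2 = 12.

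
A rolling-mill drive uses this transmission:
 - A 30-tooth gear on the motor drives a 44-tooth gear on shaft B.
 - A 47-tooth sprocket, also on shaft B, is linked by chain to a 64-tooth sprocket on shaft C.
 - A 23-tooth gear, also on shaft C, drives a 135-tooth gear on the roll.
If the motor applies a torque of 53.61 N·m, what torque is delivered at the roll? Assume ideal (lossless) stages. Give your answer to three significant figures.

628 N·m

gear mesh 44/30 = 1.4667 → τ = 53.61·1.4667 = 78.628 N·m
chain 64/47 = 1.3617 → τ = 78.628·1.3617 = 107.07 N·m
gear mesh 135/23 = 5.8696 → τ = 107.07·5.8696 = 628.44 N·m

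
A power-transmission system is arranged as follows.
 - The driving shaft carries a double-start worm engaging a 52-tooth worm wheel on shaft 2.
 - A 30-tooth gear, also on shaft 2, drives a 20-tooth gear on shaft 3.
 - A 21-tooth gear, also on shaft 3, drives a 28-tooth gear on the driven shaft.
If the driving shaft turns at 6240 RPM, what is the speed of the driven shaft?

270 RPM

the driving shaft → shaft 2 (worm, 52/2): 6240 ÷ 26 = 240 RPM
shaft 2 → shaft 3 (gear mesh, 20/30): 240 ÷ 0.66667 = 360 RPM
shaft 3 → the driven shaft (gear mesh, 28/21): 360 ÷ 1.3333 = 270 RPM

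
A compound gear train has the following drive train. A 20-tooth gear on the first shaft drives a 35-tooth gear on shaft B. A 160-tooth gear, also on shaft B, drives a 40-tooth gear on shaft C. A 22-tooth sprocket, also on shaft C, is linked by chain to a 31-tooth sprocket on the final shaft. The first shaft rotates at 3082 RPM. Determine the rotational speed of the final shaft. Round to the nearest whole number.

4999 RPM

the first shaft → shaft B (gear mesh, 35/20): 3082 ÷ 1.75 = 1761.1 RPM
shaft B → shaft C (gear mesh, 40/160): 1761.1 ÷ 0.25 = 7044.6 RPM
shaft C → the final shaft (chain, 31/22): 7044.6 ÷ 1.4091 = 4999.4 RPM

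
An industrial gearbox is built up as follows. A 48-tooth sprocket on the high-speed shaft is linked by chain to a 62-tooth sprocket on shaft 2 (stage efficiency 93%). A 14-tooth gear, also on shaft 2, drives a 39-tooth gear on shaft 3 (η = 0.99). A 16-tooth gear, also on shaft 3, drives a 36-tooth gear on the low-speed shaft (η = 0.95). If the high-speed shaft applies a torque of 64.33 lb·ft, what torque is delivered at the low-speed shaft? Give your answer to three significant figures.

Chain: ratio = 62/48 = 1.2917; torque at shaft 2 = 64.33 × 1.2917 × 0.93 = 77.276 lb·ft.
Gear mesh: ratio = 39/14 = 2.7857; torque at shaft 3 = 77.276 × 2.7857 × 0.99 = 213.12 lb·ft.
Gear mesh: ratio = 36/16 = 2.25; torque at the low-speed shaft = 213.12 × 2.25 × 0.95 = 455.54 lb·ft.

456 lb·ft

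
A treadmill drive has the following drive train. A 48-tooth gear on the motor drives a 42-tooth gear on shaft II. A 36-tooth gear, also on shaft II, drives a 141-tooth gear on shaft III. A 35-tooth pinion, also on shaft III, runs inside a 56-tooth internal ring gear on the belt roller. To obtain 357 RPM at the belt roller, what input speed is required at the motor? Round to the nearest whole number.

Overall ratio R = 0.875 × 3.9167 × 1.6 = 5.4833.
Required input speed = output speed × R = 357 × 5.4833 = 1957.5 RPM.

1958 RPM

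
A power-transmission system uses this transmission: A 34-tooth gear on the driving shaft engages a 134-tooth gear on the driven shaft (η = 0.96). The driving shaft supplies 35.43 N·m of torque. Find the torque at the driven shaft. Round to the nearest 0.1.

134.1 N·m

After the gear mesh (134/34): 35.43 × 3.9412 × 0.96 = 134.05 N·m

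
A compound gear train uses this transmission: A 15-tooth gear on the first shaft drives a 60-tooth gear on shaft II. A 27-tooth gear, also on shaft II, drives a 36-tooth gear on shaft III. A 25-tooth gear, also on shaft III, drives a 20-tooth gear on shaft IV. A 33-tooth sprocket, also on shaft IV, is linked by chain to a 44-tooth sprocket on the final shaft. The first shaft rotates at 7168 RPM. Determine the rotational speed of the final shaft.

1260 RPM

the first shaft → shaft II (gear mesh, 60/15): 7168 ÷ 4 = 1792 RPM
shaft II → shaft III (gear mesh, 36/27): 1792 ÷ 1.3333 = 1344 RPM
shaft III → shaft IV (gear mesh, 20/25): 1344 ÷ 0.8 = 1680 RPM
shaft IV → the final shaft (chain, 44/33): 1680 ÷ 1.3333 = 1260 RPM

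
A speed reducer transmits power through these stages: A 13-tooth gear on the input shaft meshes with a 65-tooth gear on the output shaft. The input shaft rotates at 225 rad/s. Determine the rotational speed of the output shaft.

45 rad/s

gear mesh 65/13 = 5 → 225/5 = 45 rad/s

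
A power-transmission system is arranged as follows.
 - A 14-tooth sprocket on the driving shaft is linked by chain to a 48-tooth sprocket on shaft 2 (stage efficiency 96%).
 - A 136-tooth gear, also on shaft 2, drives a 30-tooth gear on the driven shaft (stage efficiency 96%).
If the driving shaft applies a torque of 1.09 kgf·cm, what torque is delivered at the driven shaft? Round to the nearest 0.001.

chain 48/14 = 3.4286 → τ = 1.09·3.4286·0.96 = 3.5877 kgf·cm
gear mesh 30/136 = 0.22059 → τ = 3.5877·0.22059·0.96 = 0.75974 kgf·cm

0.760 kgf·cm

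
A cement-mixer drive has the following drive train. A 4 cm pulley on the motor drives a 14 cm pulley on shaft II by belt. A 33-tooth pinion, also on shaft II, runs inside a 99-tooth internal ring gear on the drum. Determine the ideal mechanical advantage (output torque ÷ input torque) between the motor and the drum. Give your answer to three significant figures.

10.5

Each stage contributes driven/driver: belt 14/4 = 3.5, internal gear 99/33 = 3.
Overall: 3.5 × 3 = 10.5.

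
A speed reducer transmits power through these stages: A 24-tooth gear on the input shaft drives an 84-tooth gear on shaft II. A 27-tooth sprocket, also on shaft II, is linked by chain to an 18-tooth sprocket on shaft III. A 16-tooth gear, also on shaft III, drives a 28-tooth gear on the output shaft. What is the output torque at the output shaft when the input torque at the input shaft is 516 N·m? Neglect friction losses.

gear mesh 84/24 = 3.5 → τ = 516·3.5 = 1806 N·m
chain 18/27 = 0.66667 → τ = 1806·0.66667 = 1204 N·m
gear mesh 28/16 = 1.75 → τ = 1204·1.75 = 2107 N·m

2107 N·m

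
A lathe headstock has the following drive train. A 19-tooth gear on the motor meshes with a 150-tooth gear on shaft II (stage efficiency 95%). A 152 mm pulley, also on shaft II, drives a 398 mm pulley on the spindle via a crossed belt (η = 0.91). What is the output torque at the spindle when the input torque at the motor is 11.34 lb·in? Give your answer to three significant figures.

203 lb·in

Gear mesh: ratio = 150/19 = 7.8947; torque at shaft II = 11.34 × 7.8947 × 0.95 = 85.05 lb·in.
Belt: ratio = 398/152 = 2.6184; torque at the spindle = 85.05 × 2.6184 × 0.91 = 202.65 lb·in.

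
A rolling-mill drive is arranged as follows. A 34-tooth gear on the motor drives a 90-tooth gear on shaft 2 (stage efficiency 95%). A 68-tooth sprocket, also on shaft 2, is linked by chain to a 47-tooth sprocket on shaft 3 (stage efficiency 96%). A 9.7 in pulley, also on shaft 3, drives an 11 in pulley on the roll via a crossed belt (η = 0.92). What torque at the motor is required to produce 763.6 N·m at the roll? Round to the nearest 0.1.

438.6 N·m

Overall ratio R = 2.6471 × 0.69118 × 1.134 = 2.0748; overall efficiency η = 0.95 × 0.96 × 0.92 = 0.8390.
Input torque = output torque / (R × η) = 763.6 / (2.0748 × 0.8390) = 438.64 N·m.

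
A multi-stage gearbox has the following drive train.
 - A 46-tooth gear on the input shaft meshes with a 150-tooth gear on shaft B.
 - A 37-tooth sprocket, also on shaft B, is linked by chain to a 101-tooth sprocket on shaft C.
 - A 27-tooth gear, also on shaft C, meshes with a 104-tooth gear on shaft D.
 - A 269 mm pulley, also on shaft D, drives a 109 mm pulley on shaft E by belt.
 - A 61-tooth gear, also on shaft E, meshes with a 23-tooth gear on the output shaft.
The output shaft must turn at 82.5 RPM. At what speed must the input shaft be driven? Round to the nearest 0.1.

Overall ratio R = 3.2609 × 2.7297 × 3.8519 × 0.4052 × 0.37705 = 5.2384.
Required input speed = output speed × R = 82.5 × 5.2384 = 432.16 RPM.

432.2 RPM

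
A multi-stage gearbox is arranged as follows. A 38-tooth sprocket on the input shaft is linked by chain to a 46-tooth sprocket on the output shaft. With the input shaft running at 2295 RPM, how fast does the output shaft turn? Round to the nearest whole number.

1896 RPM

the input shaft → the output shaft (chain, 46/38): 2295 ÷ 1.2105 = 1895.9 RPM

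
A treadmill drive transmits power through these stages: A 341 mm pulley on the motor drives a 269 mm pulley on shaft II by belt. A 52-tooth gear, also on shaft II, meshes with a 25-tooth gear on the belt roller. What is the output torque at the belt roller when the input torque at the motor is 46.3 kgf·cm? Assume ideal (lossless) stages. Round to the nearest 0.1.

17.6 kgf·cm

After the belt (269/341): 46.3 × 0.78886 = 36.524 kgf·cm
After the gear mesh (25/52): 36.524 × 0.48077 = 17.56 kgf·cm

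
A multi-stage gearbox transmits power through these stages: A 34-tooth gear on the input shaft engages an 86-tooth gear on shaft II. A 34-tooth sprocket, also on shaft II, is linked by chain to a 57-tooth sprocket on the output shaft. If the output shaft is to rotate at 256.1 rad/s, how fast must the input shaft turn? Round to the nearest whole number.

1086 rad/s

Overall ratio R = 2.5294 × 1.6765 = 4.2405.
Required input speed = output speed × R = 256.1 × 4.2405 = 1086 rad/s.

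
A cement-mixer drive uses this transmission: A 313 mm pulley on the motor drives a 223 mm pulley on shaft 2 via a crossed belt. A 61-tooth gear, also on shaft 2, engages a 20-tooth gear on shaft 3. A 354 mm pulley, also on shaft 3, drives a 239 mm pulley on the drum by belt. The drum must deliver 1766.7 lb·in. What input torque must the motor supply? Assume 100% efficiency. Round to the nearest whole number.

Overall ratio R = 0.71246 × 0.32787 × 0.67514 = 0.15771.
Input torque = output torque / R = 1766.7 / 0.15771 = 11202 lb·in.

11202 lb·in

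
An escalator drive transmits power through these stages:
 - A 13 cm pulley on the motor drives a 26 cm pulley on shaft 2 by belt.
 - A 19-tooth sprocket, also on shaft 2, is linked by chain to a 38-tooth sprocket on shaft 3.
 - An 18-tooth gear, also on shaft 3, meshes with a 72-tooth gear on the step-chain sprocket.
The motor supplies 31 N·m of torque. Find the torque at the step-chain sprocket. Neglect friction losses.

After the belt (26/13): 31 × 2 = 62 N·m
After the chain (38/19): 62 × 2 = 124 N·m
After the gear mesh (72/18): 124 × 4 = 496 N·m

496 N·m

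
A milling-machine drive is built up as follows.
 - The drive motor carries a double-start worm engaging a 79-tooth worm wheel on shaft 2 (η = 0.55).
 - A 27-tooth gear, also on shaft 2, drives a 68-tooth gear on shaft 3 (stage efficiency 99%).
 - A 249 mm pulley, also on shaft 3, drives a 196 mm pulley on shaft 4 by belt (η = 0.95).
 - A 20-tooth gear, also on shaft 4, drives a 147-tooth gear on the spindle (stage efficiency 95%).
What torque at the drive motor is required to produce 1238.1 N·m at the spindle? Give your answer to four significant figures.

4.377 N·m

Overall ratio R = 39.5 × 2.5185 × 0.78715 × 7.35 = 575.55; overall efficiency η = 0.55 × 0.99 × 0.95 × 0.95 = 0.4914.
Input torque = output torque / (R × η) = 1238.1 / (575.55 × 0.4914) = 4.3775 N·m.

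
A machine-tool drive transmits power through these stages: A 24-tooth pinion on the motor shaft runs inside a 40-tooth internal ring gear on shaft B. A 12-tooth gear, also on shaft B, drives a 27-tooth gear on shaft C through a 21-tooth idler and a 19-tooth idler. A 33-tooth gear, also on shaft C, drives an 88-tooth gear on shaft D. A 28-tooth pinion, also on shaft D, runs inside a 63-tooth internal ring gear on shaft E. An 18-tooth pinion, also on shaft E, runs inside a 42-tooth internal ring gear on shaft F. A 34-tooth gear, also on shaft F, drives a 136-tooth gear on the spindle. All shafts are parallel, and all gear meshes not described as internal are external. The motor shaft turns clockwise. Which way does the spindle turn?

the motor shaft → shaft B: internal mesh, same direction → CW.
shaft B → shaft C: driver → idler → idler → driven is 3 external meshes, 3 reversals → CCW.
shaft C → shaft D: external mesh, 1 reversal → CW.
shaft D → shaft E: internal mesh, same direction → CW.
shaft E → shaft F: internal mesh, same direction → CW.
shaft F → the spindle: external mesh, 1 reversal → CCW.
5 reversals in total — an odd number — so the spindle turns opposite to the motor shaft.

anticlockwise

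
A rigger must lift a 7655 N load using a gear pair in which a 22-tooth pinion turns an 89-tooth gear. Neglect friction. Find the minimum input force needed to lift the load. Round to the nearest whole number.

1892 N

Gear pair MA = 89/22 = 4.0455.
Effort = load / MA = 7655 / 4.0455 = 1892.2 N.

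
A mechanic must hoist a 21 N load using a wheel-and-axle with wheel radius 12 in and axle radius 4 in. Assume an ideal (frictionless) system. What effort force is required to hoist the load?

7 N

Wheel-and-axle MA = R/r = 12/4 = 3.
Effort = load / MA = 21 / 3 = 7 N.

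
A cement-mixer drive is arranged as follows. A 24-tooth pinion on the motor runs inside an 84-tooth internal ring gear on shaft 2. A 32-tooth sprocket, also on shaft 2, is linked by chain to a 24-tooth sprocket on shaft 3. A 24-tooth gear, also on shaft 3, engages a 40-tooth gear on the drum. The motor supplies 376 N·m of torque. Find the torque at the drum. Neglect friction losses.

1645 N·m

internal gear 84/24 = 3.5 → τ = 376·3.5 = 1316 N·m
chain 24/32 = 0.75 → τ = 1316·0.75 = 987 N·m
gear mesh 40/24 = 1.6667 → τ = 987·1.6667 = 1645 N·m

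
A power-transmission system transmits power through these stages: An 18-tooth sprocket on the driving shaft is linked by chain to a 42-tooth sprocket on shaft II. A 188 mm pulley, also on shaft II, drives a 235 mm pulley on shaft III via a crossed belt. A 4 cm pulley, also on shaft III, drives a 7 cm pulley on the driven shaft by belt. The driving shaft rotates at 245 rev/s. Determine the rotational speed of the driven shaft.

chain 42/18 = 2.3333 → 245/2.3333 = 105 rev/s
belt 235/188 = 1.25 → 105/1.25 = 84 rev/s
belt 7/4 = 1.75 → 84/1.75 = 48 rev/s

48 rev/s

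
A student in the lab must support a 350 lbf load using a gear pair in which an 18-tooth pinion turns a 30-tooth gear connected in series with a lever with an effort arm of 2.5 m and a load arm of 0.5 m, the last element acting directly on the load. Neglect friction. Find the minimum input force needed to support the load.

42 lbf

Gear pair MA = 30/18 = 1.6667.
Lever MA = effort arm / load arm = 2.5/0.5 = 5.
Combined ideal MA = 1.6667 × 5 = 8.3333.
Effort = load / MA = 350 / 8.3333 = 42 lbf.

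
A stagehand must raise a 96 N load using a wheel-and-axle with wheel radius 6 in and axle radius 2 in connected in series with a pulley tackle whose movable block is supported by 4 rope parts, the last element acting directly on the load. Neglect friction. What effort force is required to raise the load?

8 N

Wheel-and-axle MA = R/r = 6/2 = 3.
Block-and-tackle MA = number of supporting rope parts = 4.
Combined ideal MA = 3 × 4 = 12.
Effort = load / MA = 96 / 12 = 8 N.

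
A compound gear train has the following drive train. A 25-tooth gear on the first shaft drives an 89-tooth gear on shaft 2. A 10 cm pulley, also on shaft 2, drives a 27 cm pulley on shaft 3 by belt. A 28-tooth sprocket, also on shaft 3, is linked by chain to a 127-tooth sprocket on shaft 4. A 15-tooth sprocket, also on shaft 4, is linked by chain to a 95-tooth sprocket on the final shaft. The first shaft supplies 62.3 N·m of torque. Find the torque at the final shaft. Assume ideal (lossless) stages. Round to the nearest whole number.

gear mesh 89/25 = 3.56 → τ = 62.3·3.56 = 221.79 N·m
belt 27/10 = 2.7 → τ = 221.79·2.7 = 598.83 N·m
chain 127/28 = 4.5357 → τ = 598.83·4.5357 = 2716.1 N·m
chain 95/15 = 6.3333 → τ = 2716.1·6.3333 = 17202 N·m

17202 N·m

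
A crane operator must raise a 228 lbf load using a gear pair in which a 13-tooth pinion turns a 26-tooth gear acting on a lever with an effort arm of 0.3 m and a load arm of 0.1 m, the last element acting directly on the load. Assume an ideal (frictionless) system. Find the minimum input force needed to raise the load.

38 lbf

Gear pair MA = 26/13 = 2.
Lever MA = effort arm / load arm = 0.3/0.1 = 3.
Combined ideal MA = 2 × 3 = 6.
Effort = load / MA = 228 / 6 = 38 lbf.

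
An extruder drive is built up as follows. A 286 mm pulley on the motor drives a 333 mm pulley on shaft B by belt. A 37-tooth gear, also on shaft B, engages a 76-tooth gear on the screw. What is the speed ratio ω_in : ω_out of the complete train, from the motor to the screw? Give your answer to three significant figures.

Each stage contributes driven/driver: belt 333/286 = 1.1643, gear mesh 76/37 = 2.0541.
Overall: 1.1643 × 2.0541 = 2.3916.

2.39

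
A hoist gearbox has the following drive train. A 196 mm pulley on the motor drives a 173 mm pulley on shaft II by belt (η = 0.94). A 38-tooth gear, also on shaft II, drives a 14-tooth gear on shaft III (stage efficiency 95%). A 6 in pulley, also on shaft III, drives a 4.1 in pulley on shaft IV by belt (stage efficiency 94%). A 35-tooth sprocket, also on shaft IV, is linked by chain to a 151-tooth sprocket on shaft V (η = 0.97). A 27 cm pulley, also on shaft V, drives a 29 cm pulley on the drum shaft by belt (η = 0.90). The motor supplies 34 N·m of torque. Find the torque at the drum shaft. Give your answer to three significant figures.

After the belt (173/196): 34 × 0.88265 × 0.94 = 28.21 N·m
After the gear mesh (14/38): 28.21 × 0.36842 × 0.95 = 9.8734 N·m
After the belt (4.1/6): 9.8734 × 0.68333 × 0.94 = 6.342 N·m
After the chain (151/35): 6.342 × 4.3143 × 0.97 = 26.54 N·m
After the belt (29/27): 26.54 × 1.0741 × 0.90 = 25.656 N·m

25.7 N·m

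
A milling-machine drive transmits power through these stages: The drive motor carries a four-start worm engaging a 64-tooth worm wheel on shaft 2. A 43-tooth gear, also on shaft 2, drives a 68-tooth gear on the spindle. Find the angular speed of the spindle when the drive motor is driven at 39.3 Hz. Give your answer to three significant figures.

1.55 Hz

worm 64/4 = 16 → 39.3/16 = 2.4562 Hz
gear mesh 68/43 = 1.5814 → 2.4562/1.5814 = 1.5532 Hz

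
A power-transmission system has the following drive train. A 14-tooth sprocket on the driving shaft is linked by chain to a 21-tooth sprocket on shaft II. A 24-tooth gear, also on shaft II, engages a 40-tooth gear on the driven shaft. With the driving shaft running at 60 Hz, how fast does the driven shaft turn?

chain 21/14 = 1.5 → 60/1.5 = 40 Hz
gear mesh 40/24 = 1.6667 → 40/1.6667 = 24 Hz

24 Hz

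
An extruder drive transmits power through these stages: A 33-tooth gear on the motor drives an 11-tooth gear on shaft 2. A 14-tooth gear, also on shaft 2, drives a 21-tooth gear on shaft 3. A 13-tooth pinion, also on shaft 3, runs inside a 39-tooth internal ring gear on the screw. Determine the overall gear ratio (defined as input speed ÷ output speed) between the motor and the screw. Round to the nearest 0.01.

Each stage contributes driven/driver: gear mesh 11/33 = 0.33333, gear mesh 21/14 = 1.5, internal gear 39/13 = 3.
Overall: 0.33333 × 1.5 × 3 = 1.5.

1.50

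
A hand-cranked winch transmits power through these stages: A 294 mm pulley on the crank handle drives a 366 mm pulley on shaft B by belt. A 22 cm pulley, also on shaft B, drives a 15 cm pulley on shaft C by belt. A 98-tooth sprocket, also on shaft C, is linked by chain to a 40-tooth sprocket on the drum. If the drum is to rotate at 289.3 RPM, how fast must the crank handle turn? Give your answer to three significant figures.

100 RPM

Overall ratio R = 1.2449 × 0.68182 × 0.40816 = 0.34645.
Required input speed = output speed × R = 289.3 × 0.34645 = 100.23 RPM.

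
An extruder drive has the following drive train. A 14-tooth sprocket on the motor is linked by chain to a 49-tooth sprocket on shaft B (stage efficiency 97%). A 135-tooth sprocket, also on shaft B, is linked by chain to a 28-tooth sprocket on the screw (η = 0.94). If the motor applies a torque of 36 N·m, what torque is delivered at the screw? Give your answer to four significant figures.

23.83 N·m

Chain: ratio = 49/14 = 3.5; torque at shaft B = 36 × 3.5 × 0.97 = 122.22 N·m.
Chain: ratio = 28/135 = 0.20741; torque at the screw = 122.22 × 0.20741 × 0.94 = 23.828 N·m.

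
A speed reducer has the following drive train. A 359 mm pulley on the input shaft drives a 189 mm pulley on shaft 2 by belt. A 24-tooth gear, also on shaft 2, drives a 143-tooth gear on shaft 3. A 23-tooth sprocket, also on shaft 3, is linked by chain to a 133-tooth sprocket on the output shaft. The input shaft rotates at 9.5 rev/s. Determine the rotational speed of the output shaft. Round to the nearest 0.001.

0.524 rev/s

belt 189/359 = 0.52646 → 9.5/0.52646 = 18.045 rev/s
gear mesh 143/24 = 5.9583 → 18.045/5.9583 = 3.0285 rev/s
chain 133/23 = 5.7826 → 3.0285/5.7826 = 0.52373 rev/s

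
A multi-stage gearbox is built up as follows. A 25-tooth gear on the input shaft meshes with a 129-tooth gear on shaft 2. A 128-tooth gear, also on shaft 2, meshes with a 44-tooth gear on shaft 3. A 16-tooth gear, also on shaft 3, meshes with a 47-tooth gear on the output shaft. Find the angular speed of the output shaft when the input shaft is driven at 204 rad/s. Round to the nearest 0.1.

the input shaft → shaft 2 (gear mesh, 129/25): 204 ÷ 5.16 = 39.535 rad/s
shaft 2 → shaft 3 (gear mesh, 44/128): 39.535 ÷ 0.34375 = 115.01 rad/s
shaft 3 → the output shaft (gear mesh, 47/16): 115.01 ÷ 2.9375 = 39.153 rad/s

39.2 rad/s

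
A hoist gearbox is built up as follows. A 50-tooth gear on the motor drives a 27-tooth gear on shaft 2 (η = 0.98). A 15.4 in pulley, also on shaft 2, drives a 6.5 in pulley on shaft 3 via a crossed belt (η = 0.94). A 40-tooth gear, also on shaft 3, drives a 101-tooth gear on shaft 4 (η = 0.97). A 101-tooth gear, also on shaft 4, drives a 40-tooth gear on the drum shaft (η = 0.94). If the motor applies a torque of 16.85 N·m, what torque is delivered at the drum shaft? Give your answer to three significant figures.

3.23 N·m

Gear mesh: ratio = 27/50 = 0.54; torque at shaft 2 = 16.85 × 0.54 × 0.98 = 8.917 N·m.
Belt: ratio = 6.5/15.4 = 0.42208; torque at shaft 3 = 8.917 × 0.42208 × 0.94 = 3.5379 N·m.
Gear mesh: ratio = 101/40 = 2.525; torque at shaft 4 = 3.5379 × 2.525 × 0.97 = 8.6651 N·m.
Gear mesh: ratio = 40/101 = 0.39604; torque at the drum shaft = 8.6651 × 0.39604 × 0.94 = 3.2258 N·m.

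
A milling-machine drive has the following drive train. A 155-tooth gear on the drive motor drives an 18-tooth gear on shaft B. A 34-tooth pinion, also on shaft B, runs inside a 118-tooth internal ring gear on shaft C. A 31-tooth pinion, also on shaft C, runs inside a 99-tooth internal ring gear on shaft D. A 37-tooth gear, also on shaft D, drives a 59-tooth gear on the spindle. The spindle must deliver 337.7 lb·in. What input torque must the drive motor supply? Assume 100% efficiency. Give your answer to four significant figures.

Overall ratio R = 0.11613 × 3.4706 × 3.1935 × 1.5946 = 2.0524.
Input torque = output torque / R = 337.7 / 2.0524 = 164.54 lb·in.

164.5 lb·in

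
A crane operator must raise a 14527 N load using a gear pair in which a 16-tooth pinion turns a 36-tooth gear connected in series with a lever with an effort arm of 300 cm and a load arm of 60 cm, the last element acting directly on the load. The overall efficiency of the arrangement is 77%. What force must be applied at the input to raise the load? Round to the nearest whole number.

Gear pair MA = 36/16 = 2.25.
Lever MA = effort arm / load arm = 300/60 = 5.
Combined ideal MA = 2.25 × 5 = 11.25.
Actual MA = 11.25 × 0.77 = 8.6625.
Effort = load / actual MA = 14527 / 8.6625 = 1677 N.

1677 N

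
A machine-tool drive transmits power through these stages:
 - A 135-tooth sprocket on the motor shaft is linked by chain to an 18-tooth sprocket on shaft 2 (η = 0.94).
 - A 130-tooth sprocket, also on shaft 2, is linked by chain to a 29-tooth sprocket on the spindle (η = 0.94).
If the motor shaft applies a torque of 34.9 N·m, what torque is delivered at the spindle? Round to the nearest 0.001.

After the chain (18/135): 34.9 × 0.13333 × 0.94 = 4.3741 N·m
After the chain (29/130): 4.3741 × 0.22308 × 0.94 = 0.91722 N·m

0.917 N·m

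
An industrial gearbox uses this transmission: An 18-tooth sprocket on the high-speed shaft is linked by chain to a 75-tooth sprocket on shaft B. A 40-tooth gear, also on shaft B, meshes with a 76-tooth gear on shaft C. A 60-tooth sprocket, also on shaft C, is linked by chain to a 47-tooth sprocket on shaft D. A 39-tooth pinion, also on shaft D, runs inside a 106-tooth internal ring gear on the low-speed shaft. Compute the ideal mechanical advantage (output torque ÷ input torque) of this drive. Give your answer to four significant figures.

16.86

Each stage contributes driven/driver: chain 75/18 = 4.1667, gear mesh 76/40 = 1.9, chain 47/60 = 0.78333, internal gear 106/39 = 2.7179.
Overall: 4.1667 × 1.9 × 0.78333 × 2.7179 = 16.855.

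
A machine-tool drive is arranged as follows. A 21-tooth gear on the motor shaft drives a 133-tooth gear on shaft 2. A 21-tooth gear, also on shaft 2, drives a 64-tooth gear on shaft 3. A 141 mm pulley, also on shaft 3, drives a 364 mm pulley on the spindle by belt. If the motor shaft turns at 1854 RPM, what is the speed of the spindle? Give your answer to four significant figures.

Gear mesh: ratio = 133/21 = 6.3333, so shaft 2 turns at 1854 / 6.3333 = 292.74 RPM.
Gear mesh: ratio = 64/21 = 3.0476, so shaft 3 turns at 292.74 / 3.0476 = 96.054 RPM.
Belt: ratio = 364/141 = 2.5816, so the spindle turns at 96.054 / 2.5816 = 37.208 RPM.

37.21 RPM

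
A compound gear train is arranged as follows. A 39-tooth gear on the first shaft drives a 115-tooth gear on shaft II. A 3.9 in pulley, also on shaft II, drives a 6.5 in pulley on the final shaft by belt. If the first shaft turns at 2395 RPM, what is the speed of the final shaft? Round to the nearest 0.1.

487.3 RPM

Gear mesh: ratio = 115/39 = 2.9487, so shaft II turns at 2395 / 2.9487 = 812.22 RPM.
Belt: ratio = 6.5/3.9 = 1.6667, so the final shaft turns at 812.22 / 1.6667 = 487.33 RPM.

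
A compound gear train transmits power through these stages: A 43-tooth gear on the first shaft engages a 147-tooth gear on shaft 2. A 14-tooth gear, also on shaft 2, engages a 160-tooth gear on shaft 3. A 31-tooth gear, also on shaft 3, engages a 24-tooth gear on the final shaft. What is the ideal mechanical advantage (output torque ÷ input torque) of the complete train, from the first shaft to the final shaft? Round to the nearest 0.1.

30.2

Each stage contributes driven/driver: gear mesh 147/43 = 3.4186, gear mesh 160/14 = 11.429, gear mesh 24/31 = 0.77419.
Overall: 3.4186 × 11.429 × 0.77419 = 30.248.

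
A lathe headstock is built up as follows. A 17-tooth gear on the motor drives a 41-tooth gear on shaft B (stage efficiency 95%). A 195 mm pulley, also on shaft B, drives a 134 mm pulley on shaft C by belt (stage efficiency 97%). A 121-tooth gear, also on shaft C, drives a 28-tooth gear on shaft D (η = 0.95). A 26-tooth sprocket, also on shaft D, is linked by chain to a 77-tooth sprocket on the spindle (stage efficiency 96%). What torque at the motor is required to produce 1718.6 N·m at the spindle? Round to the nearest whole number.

1800 N·m

Overall ratio R = 2.4118 × 0.68718 × 0.2314 × 2.9615 = 1.1358; overall efficiency η = 0.95 × 0.97 × 0.95 × 0.96 = 0.8404.
Input torque = output torque / (R × η) = 1718.6 / (1.1358 × 0.8404) = 1800.5 N·m.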